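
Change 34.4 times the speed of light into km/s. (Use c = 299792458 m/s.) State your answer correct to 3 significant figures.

1 c = 299792 kilometers per second.
Then 34.4 × 299792 ≈ 1.03e+7 km/s.

1.03e+7 kilometers per second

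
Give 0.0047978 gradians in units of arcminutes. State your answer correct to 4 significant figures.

1 grad = 54.0000 arcminutes.
Thus 0.0047978 × 54.0000 ≈ 0.2591 arcmin.

0.2591 arcminutes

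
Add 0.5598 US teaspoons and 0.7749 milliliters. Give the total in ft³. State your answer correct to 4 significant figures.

0.0001248 ft³

0.5598 US tsp = 9.74406e-5 ft³ and 0.7749 mL = 2.73653e-5 ft³.
9.74406e-5 + 2.73653e-5 ≈ 0.0001248 ft³.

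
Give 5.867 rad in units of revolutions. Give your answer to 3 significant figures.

0.934 rev

1 radian = 0.159155 rev.
So 5.867 × 0.159155 ≈ 0.934 rev.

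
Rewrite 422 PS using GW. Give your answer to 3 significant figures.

0.000310 GW

1 metric horsepower = 7.35499e-7 gigawatts.
So 422 × 7.35499e-7 ≈ 0.000310 GW.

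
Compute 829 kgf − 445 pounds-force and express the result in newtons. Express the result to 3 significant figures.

829 kgf = 8129.71 N and 445 lbf = 1979.46 N.
8129.71 − 1979.46 ≈ 6150 N.

6150 newtons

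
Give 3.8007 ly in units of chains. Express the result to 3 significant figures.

1 light-year = 4.70290e+14 chains.
3.8007 × 4.70290e+14 ≈ 1.79e+15 chain.

1.79e+15 chains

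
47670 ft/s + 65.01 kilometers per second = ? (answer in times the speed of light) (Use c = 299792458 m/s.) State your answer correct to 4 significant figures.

47670 ft/s = 4.84662e-5 c and 65.01 km/s = 0.000216850 c.
4.84662e-5 + 0.000216850 ≈ 0.0002653 c.

0.0002653 c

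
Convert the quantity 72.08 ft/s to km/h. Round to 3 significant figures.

79.1 km/h

1 foot per second = 1.09728 kilometers per hour.
72.08 × 1.09728 ≈ 79.1 km/h.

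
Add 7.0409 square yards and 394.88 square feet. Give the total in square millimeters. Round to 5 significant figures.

7.0409 yd² = 5.88709 × 10^6 mm² and 394.88 ft² = 3.66856 × 10^7 mm².
5.88709 × 10^6 + 3.66856 × 10^7 ≈ 4.2573 × 10^7 mm².

4.2573 × 10^7 mm²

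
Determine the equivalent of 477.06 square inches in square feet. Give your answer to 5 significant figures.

3.3129 square feet

1 in² = 0.00694444 square feet.
Thus 477.06 × 0.00694444 ≈ 3.3129 ft².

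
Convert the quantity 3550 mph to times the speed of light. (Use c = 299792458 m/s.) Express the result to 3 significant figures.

5.29e-6 c

1 mph = 1.49116e-9 times the speed of light.
So 3550 × 1.49116e-9 ≈ 5.29e-6 c.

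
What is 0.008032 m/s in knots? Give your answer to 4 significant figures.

0.01561 kn

1 m/s = 1.94384 knots.
Thus 0.008032 × 1.94384 ≈ 0.01561 kn.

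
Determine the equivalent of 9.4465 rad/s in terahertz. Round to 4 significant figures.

1 rad/s = 1.59155 × 10^-13 terahertz.
So 9.4465 × 1.59155 × 10^-13 ≈ 1.503 × 10^-12 THz.

1.503 × 10^-12 terahertz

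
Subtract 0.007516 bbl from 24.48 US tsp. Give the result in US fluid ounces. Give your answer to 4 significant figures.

-36.33 US fl oz

24.48 US tsp = 4.08000 US fl oz and 0.007516 bbl = 40.4060 US fl oz.
4.08000 − 40.4060 ≈ -36.33 US fl oz.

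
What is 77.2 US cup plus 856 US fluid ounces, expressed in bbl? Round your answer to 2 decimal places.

0.27 bbl

77.2 US cup = 0.114881 bbl and 856 US fl oz = 0.159226 bbl.
0.114881 + 0.159226 ≈ 0.27 bbl.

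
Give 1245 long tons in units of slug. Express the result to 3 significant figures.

86700 slug

1 long ton = 69.6213 slug.
Thus 1245 × 69.6213 ≈ 86700 slug.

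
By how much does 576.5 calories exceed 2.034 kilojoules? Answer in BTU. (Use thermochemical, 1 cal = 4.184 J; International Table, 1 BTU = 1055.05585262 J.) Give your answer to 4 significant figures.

0.3583 BTU

576.5 cal = 2.286207 BTU and 2.034 kJ = 1.927860 BTU.
2.286207 − 1.927860 ≈ 0.3583 BTU.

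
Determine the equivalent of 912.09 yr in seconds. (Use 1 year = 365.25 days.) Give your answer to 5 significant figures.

2.8783e+10 s

1 yr = 3.15576e+7 s.
Then 912.09 × 3.15576e+7 ≈ 2.8783e+10 s.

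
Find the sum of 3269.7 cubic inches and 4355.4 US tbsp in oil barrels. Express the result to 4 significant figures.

0.7421 bbl

3269.7 in³ = 0.337013 bbl and 4355.4 US tbsp = 0.405078 bbl.
0.337013 + 0.405078 ≈ 0.7421 bbl.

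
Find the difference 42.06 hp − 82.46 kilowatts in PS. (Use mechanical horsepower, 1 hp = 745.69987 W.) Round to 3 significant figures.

42.06 hp = 42.6434 PS and 82.46 kW = 112.114 PS.
42.6434 − 112.114 ≈ -69.5 PS.

-69.5 PS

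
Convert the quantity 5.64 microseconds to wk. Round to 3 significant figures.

9.33 × 10^-12 weeks

1 μs = 1.65344 × 10^-12 wk.
So 5.64 × 1.65344 × 10^-12 ≈ 9.33 × 10^-12 wk.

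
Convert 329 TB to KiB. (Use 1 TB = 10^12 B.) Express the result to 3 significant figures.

3.21e+11 kibibytes

1 TB = 9.765625e+8 KiB.
329 × 9.765625e+8 ≈ 3.21e+11 KiB.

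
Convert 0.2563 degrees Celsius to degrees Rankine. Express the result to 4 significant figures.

°R = (°C + 273.15) × 9/5.
Applying the formula gives 492.1 °R.

492.1 degrees Rankine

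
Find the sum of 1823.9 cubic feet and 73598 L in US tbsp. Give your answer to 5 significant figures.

1823.9 ft³ = 3.49279 × 10^6 US tbsp and 73598 L = 4.97729 × 10^6 US tbsp.
3.49279 × 10^6 + 4.97729 × 10^6 ≈ 8.4701 × 10^6 US tbsp.

8.4701 × 10^6 US tbsp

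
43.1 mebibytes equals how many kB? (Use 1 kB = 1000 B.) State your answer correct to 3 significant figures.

45200 kB

1 MiB = 1048.58 kilobytes.
So 43.1 × 1048.58 ≈ 45200 kB.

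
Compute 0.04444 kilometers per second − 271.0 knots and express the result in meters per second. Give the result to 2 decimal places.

0.04444 km/s = 44.4400 m/s and 271.0 kn = 139.414 m/s.
44.4400 − 139.414 ≈ -94.97 m/s.

-94.97 m/s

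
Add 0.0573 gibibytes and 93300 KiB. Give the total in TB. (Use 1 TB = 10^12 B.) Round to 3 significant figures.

0.000157 TB

0.0573 GiB = 6.15254e-5 TB and 93300 KiB = 9.55392e-5 TB.
6.15254e-5 + 9.55392e-5 ≈ 0.000157 TB.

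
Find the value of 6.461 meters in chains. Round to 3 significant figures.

0.321 chain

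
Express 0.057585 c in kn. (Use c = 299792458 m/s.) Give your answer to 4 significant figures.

3.356e+7 knots

1 c = 5.82750e+8 kn.
Thus 0.057585 × 5.82750e+8 ≈ 3.356e+7 kn.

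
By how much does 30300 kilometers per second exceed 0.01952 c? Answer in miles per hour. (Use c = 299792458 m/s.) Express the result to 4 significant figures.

5.469 × 10^7 miles per hour

30300 km/s = 6.77792 × 10^7 mph and 0.01952 c = 1.30904 × 10^7 mph.
6.77792 × 10^7 − 1.30904 × 10^7 ≈ 5.469 × 10^7 mph.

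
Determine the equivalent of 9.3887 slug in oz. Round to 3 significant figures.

1 slug = 514.785 ounces.
9.3887 × 514.785 ≈ 4830 oz.

4830 oz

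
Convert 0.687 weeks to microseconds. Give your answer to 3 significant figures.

1 wk = 6.04800 × 10^11 microseconds.
Thus 0.687 × 6.04800 × 10^11 ≈ 4.15 × 10^11 μs.

4.15 × 10^11 μs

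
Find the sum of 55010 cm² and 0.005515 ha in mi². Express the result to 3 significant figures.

55010 cm² = 2.12395 × 10^-6 mi² and 0.005515 ha = 2.12935 × 10^-5 mi².
2.12395 × 10^-6 + 2.12935 × 10^-5 ≈ 2.34 × 10^-5 mi².

2.34 × 10^-5 square miles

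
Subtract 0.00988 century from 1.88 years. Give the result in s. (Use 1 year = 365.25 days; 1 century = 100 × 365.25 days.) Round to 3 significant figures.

2.81e+7 seconds

1.88 yr = 5.93283e+7 s and 0.00988 century = 3.11789e+7 s.
5.93283e+7 − 3.11789e+7 ≈ 2.81e+7 s.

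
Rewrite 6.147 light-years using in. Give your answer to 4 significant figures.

1 ly = 3.72470e+17 in.
Thus 6.147 × 3.72470e+17 ≈ 2.290e+18 in.

2.290e+18 inches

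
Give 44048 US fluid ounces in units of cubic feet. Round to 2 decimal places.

1 US fluid ounce = 0.00104438 cubic feet.
Then 44048 × 0.00104438 ≈ 46.00 ft³.

46.00 cubic feet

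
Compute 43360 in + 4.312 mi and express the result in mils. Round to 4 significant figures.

3.166 × 10^8 mil

43360 in = 4.33600 × 10^7 mil and 4.312 mi = 2.73208 × 10^8 mil.
4.33600 × 10^7 + 2.73208 × 10^8 ≈ 3.166 × 10^8 mil.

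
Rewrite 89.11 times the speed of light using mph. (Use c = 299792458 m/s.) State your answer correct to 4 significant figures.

5.976e+10 miles per hour

1 c = 6.70617e+8 miles per hour.
Thus 89.11 × 6.70617e+8 ≈ 5.976e+10 mph.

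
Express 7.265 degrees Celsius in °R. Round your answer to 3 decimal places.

504.747 °R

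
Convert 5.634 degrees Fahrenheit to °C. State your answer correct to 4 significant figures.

°C = (°F − 32) × 5/9.
Applying the formula gives -14.65 °C.

-14.65 degrees Celsius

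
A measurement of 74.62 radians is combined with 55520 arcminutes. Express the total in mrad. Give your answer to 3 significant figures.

74.62 rad = 74620.0 mrad and 55520 arcmin = 16150.1 mrad.
74620.0 + 16150.1 ≈ 90800 mrad.

90800 mrad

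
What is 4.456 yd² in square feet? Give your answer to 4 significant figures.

1 square yard = 9.00000 ft².
4.456 × 9.00000 ≈ 40.10 ft².

40.10 ft²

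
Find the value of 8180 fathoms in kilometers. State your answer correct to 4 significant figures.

14.96 km

1 fathom = 0.00182880 km.
Then 8180 × 0.00182880 ≈ 14.96 km.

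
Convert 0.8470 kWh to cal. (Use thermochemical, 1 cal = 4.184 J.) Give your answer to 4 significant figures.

1 kilowatt-hour = 860421 calories.
Then 0.8470 × 860421 ≈ 728800 cal.

728800 cal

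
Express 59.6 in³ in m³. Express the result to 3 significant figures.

1 in³ = 1.63871 × 10^-5 m³.
Then 59.6 × 1.63871 × 10^-5 ≈ 0.000977 m³.

0.000977 m³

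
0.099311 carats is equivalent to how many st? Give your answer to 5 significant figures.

3.1278 × 10^-6 stone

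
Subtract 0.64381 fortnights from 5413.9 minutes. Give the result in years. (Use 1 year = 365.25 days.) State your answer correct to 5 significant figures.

-0.014384 yr

5413.9 min = 0.0102934 yr and 0.64381 fortnight = 0.0246772 yr.
0.0102934 − 0.0246772 ≈ -0.014384 yr.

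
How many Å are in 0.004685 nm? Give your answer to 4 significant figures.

1 nm = 10.0000 Å.
Then 0.004685 × 10.0000 ≈ 0.04685 Å.

0.04685 Å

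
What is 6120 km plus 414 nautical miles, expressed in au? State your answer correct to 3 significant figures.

6120 km = 4.09097e-5 au and 414 nmi = 5.12526e-6 au.
4.09097e-5 + 5.12526e-6 ≈ 4.60e-5 au.

4.60e-5 astronomical units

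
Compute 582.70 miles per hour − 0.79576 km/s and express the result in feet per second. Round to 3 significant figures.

-1760 ft/s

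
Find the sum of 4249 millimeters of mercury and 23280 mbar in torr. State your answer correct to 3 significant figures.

4249 mmHg = 4249.00 torr and 23280 mbar = 17461.4 torr.
4249.00 + 17461.4 ≈ 21700 torr.

21700 torr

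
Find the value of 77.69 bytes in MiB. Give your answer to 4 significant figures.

7.409 × 10^-5 MiB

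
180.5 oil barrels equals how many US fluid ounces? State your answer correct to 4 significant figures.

1 bbl = 5376.00 US fluid ounces.
Then 180.5 × 5376.00 ≈ 970400 US fl oz.

970400 US fl oz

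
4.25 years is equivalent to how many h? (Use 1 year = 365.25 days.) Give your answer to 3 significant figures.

1 yr = 8766.00 h.
So 4.25 × 8766.00 ≈ 37300 h.

37300 h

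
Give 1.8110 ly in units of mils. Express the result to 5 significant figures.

6.7454 × 10^20 mils

1 ly = 3.72470 × 10^20 mil.
So 1.8110 × 3.72470 × 10^20 ≈ 6.7454 × 10^20 mil.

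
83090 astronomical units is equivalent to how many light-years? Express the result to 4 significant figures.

1.314 light-years

1 astronomical unit = 1.58125e-5 ly.
So 83090 × 1.58125e-5 ≈ 1.314 ly.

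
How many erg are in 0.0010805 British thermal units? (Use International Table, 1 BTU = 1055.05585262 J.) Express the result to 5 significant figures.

1 BTU = 1.05506 × 10^10 ergs.
0.0010805 × 1.05506 × 10^10 ≈ 1.1400 × 10^7 erg.

1.1400 × 10^7 erg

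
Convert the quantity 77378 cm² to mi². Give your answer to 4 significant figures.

2.988e-6 mi²

1 cm² = 3.86102e-11 square miles.
Thus 77378 × 3.86102e-11 ≈ 2.988e-6 mi².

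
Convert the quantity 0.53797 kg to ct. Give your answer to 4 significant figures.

2690 carats

1 kg = 5000.00 ct.
Then 0.53797 × 5000.00 ≈ 2690 ct.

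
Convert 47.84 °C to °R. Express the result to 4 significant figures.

577.8 degrees Rankine

°R = (°C + 273.15) × 9/5.
Applying the formula gives 577.8 °R.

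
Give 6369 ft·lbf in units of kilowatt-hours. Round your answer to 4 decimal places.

0.0024 kWh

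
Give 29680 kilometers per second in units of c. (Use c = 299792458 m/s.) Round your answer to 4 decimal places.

0.0990 c

1 kilometer per second = 3.33564e-6 c.
So 29680 × 3.33564e-6 ≈ 0.0990 c.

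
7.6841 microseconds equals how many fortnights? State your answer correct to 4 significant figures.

1 microsecond = 8.26720e-13 fortnight.
So 7.6841 × 8.26720e-13 ≈ 6.353e-12 fortnight.

6.353e-12 fortnights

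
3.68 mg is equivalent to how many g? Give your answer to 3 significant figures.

1 mg = 0.00100000 grams.
Thus 3.68 × 0.00100000 ≈ 0.00368 g.

0.00368 g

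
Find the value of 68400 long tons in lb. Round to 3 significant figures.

1 long ton = 2240.00 lb.
Then 68400 × 2240.00 ≈ 1.53e+8 lb.

1.53e+8 lb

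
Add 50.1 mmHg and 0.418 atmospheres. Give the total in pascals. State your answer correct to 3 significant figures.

49000 Pa

50.1 mmHg = 6679.452 Pa and 0.418 atm = 42353.85 Pa.
6679.452 + 42353.85 ≈ 49000 Pa.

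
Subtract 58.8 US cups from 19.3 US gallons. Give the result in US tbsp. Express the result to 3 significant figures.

4000 US tbsp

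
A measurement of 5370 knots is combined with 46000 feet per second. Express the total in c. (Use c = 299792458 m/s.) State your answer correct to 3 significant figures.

5.60 × 10^-5 c

5370 kn = 9.21493 × 10^-6 c and 46000 ft/s = 4.67684 × 10^-5 c.
9.21493 × 10^-6 + 4.67684 × 10^-5 ≈ 5.60 × 10^-5 c.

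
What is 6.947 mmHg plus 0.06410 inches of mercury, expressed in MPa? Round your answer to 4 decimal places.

0.0011 MPa

6.947 mmHg = 0.000926191 MPa and 0.06410 inHg = 0.000217068 MPa.
0.000926191 + 0.000217068 ≈ 0.0011 MPa.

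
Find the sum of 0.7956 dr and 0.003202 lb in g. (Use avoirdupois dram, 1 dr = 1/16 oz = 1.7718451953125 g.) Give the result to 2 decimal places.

0.7956 dr = 1.40968 g and 0.003202 lb = 1.45240 g.
1.40968 + 1.45240 ≈ 2.86 g.

2.86 g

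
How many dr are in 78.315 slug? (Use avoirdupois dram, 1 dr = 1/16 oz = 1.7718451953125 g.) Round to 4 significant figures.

645000 dr

1 slug = 8236.56 dr.
Then 78.315 × 8236.56 ≈ 645000 dr.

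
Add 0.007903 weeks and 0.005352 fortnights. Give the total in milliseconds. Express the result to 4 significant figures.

1.125e+7 ms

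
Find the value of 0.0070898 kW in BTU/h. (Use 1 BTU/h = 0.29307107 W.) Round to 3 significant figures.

24.2 BTU per hour

1 kW = 3412.14 BTU/h.
Then 0.0070898 × 3412.14 ≈ 24.2 BTU/h.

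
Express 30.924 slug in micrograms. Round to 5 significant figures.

1 slug = 1.45939e+10 micrograms.
30.924 × 1.45939e+10 ≈ 4.5130e+11 μg.

4.5130e+11 micrograms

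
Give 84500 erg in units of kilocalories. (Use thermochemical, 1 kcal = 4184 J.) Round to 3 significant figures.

2.02 × 10^-6 kilocalories

1 erg = 2.39006 × 10^-11 kcal.
84500 × 2.39006 × 10^-11 ≈ 2.02 × 10^-6 kcal.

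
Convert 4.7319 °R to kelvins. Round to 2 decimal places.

2.63 K

°R = K × 9/5.
Applying the formula gives 2.63 K.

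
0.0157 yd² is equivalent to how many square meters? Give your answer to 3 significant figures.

0.0131 m²

1 yd² = 0.836127 square meters.
So 0.0157 × 0.836127 ≈ 0.0131 m².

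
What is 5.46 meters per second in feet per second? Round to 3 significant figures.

1 meter per second = 3.28084 feet per second.
So 5.46 × 3.28084 ≈ 17.9 ft/s.

17.9 ft/s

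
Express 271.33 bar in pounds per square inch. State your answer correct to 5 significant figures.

3935.3 pounds per square inch

1 bar = 14.5038 pounds per square inch.
Then 271.33 × 14.5038 ≈ 3935.3 psi.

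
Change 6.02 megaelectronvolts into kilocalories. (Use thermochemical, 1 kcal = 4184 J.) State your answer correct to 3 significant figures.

1 MeV = 3.82929e-17 kcal.
6.02 × 3.82929e-17 ≈ 2.31e-16 kcal.

2.31e-16 kcal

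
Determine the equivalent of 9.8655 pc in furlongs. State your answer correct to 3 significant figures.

1 parsec = 1.53388 × 10^14 furlong.
Thus 9.8655 × 1.53388 × 10^14 ≈ 1.51 × 10^15 furlong.

1.51 × 10^15 furlong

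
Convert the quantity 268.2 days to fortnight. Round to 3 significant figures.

1 d = 0.0714286 fortnight.
So 268.2 × 0.0714286 ≈ 19.2 fortnight.

19.2 fortnights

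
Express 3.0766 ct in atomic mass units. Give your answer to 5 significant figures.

3.7055 × 10^23 u

1 ct = 1.20443 × 10^23 atomic mass units.
Thus 3.0766 × 1.20443 × 10^23 ≈ 3.7055 × 10^23 u.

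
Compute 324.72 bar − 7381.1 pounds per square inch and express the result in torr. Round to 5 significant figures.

-138150 torr

324.72 bar = 243560 torr and 7381.1 psi = 381713 torr.
243560 − 381713 ≈ -138150 torr.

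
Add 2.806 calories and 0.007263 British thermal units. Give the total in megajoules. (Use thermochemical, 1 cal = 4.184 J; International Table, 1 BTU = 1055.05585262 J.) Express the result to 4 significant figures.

2.806 cal = 1.17403 × 10^-5 MJ and 0.007263 BTU = 7.66287 × 10^-6 MJ.
1.17403 × 10^-5 + 7.66287 × 10^-6 ≈ 1.940 × 10^-5 MJ.

1.940 × 10^-5 megajoules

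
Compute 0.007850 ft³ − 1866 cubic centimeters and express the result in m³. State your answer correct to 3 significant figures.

-0.00164 m³

0.007850 ft³ = 0.000222287 m³ and 1866 cm³ = 0.00186600 m³.
0.000222287 − 0.00186600 ≈ -0.00164 m³.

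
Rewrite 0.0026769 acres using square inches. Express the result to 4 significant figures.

1 acre = 6.27264 × 10^6 in².
Then 0.0026769 × 6.27264 × 10^6 ≈ 16790 in².

16790 in²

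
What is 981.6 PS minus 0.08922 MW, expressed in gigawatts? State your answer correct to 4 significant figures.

0.0006327 GW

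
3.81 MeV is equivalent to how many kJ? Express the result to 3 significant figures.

1 megaelectronvolt = 1.60218 × 10^-16 kJ.
Then 3.81 × 1.60218 × 10^-16 ≈ 6.10 × 10^-16 kJ.

6.10 × 10^-16 kJ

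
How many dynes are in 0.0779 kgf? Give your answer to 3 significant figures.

76400 dynes

1 kgf = 980665 dynes.
0.0779 × 980665 ≈ 76400 dyn.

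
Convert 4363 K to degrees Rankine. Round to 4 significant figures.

7853 °R

°R = K × 9/5.
Applying the formula gives 7853 °R.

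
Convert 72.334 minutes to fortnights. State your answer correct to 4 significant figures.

1 min = 4.96032e-5 fortnights.
Then 72.334 × 4.96032e-5 ≈ 0.003588 fortnight.

0.003588 fortnight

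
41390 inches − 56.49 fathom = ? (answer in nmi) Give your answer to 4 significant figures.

41390 in = 0.567660 nmi and 56.49 fathom = 0.0557823 nmi.
0.567660 − 0.0557823 ≈ 0.5119 nmi.

0.5119 nmi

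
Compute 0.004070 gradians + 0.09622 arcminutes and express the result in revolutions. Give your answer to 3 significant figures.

1.46 × 10^-5 rev

0.004070 grad = 1.01750 × 10^-5 rev and 0.09622 arcmin = 4.45463 × 10^-6 rev.
1.01750 × 10^-5 + 4.45463 × 10^-6 ≈ 1.46 × 10^-5 rev.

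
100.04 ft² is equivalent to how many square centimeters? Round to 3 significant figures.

92900 cm²

1 square foot = 929.030 cm².
So 100.04 × 929.030 ≈ 92900 cm².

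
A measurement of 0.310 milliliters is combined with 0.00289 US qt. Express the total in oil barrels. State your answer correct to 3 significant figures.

1.92e-5 bbl

0.310 mL = 1.94984e-6 bbl and 0.00289 US qt = 1.72024e-5 bbl.
1.94984e-6 + 1.72024e-5 ≈ 1.92e-5 bbl.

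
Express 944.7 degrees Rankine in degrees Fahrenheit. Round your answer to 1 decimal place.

485.0 °F

°R = °F + 459.67.
Applying the formula gives 485.0 °F.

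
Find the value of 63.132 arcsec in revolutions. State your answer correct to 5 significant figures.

4.8713 × 10^-5 rev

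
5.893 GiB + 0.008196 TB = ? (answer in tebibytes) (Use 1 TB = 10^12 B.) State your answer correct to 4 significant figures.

5.893 GiB = 0.00575488 TiB and 0.008196 TB = 0.00745422 TiB.
0.00575488 + 0.00745422 ≈ 0.01321 TiB.

0.01321 TiB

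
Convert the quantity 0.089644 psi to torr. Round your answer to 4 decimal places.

1 psi = 51.7149 torr.
So 0.089644 × 51.7149 ≈ 4.6359 torr.

4.6359 torr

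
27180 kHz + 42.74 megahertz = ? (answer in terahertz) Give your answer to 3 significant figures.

6.99e-5 THz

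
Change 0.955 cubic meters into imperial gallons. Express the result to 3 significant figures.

210 imp gal

1 cubic meter = 219.969 imp gal.
0.955 × 219.969 ≈ 210 imp gal.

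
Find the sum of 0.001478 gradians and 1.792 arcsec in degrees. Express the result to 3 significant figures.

0.001478 grad = 0.00133020 ° and 1.792 arcsec = 0.000497778 °.
0.00133020 + 0.000497778 ≈ 0.00183 °.

0.00183 degrees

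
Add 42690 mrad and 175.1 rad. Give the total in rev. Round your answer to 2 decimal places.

34.66 rev

42690 mrad = 6.79432 rev and 175.1 rad = 27.8680 rev.
6.79432 + 27.8680 ≈ 34.66 rev.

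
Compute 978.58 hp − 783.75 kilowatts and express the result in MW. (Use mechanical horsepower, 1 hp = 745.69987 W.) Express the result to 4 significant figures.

978.58 hp = 0.729727 MW and 783.75 kW = 0.783750 MW.
0.729727 − 0.783750 ≈ -0.05402 MW.

-0.05402 MW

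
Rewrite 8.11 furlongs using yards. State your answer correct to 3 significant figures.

1 furlong = 220.000 yards.
8.11 × 220.000 ≈ 1780 yd.

1780 yd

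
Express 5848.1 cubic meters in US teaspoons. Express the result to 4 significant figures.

1.186 × 10^9 US tsp

1 cubic meter = 202884 US tsp.
Then 5848.1 × 202884 ≈ 1.186 × 10^9 US tsp.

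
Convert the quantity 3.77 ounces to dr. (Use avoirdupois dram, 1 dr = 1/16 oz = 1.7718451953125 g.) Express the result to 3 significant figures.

1 oz = 16.0000 drams.
Then 3.77 × 16.0000 ≈ 60.3 dr.

60.3 drams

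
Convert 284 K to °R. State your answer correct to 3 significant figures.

°R = K × 9/5.
Applying the formula gives 511 °R.

511 °R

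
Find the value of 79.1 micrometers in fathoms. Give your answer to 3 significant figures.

4.33e-5 fathom

1 μm = 5.46807e-7 fathoms.
Thus 79.1 × 5.46807e-7 ≈ 4.33e-5 fathom.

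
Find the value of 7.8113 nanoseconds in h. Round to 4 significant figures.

2.170 × 10^-12 hours

1 nanosecond = 2.77778 × 10^-13 h.
Thus 7.8113 × 2.77778 × 10^-13 ≈ 2.170 × 10^-12 h.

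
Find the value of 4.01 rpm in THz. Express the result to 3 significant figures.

6.68e-14 terahertz

1 revolution per minute = 1.66667e-14 terahertz.
So 4.01 × 1.66667e-14 ≈ 6.68e-14 THz.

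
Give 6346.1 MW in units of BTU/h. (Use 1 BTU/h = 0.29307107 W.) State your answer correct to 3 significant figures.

2.17 × 10^10 BTU/h

1 MW = 3.41214 × 10^6 BTU per hour.
6346.1 × 3.41214 × 10^6 ≈ 2.17 × 10^10 BTU/h.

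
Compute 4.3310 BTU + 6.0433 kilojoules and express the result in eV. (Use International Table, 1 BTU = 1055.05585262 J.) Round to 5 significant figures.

4.3310 BTU = 2.852024 × 10^22 eV and 6.0433 kJ = 3.771931 × 10^22 eV.
2.852024 × 10^22 + 3.771931 × 10^22 ≈ 6.6240 × 10^22 eV.

6.6240 × 10^22 electronvolts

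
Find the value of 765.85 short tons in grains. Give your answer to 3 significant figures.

1 short ton = 1.40000 × 10^7 gr.
Thus 765.85 × 1.40000 × 10^7 ≈ 1.07 × 10^10 gr.

1.07 × 10^10 gr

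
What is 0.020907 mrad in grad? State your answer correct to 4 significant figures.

0.001331 grad

1 mrad = 0.0636620 grad.
So 0.020907 × 0.0636620 ≈ 0.001331 grad.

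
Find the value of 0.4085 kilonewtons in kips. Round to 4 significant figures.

0.09183 kips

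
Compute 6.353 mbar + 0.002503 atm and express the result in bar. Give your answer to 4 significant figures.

6.353 mbar = 0.00635300 bar and 0.002503 atm = 0.00253616 bar.
0.00635300 + 0.00253616 ≈ 0.008889 bar.

0.008889 bar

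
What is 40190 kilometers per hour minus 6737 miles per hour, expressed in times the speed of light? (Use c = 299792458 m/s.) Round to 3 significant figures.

40190 km/h = 3.72387e-5 c and 6737 mph = 1.00460e-5 c.
3.72387e-5 − 1.00460e-5 ≈ 2.72e-5 c.

2.72e-5 c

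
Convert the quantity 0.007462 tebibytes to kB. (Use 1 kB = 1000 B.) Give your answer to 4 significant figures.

1 tebibyte = 1.09951 × 10^9 kilobytes.
Thus 0.007462 × 1.09951 × 10^9 ≈ 8.205 × 10^6 kB.

8.205 × 10^6 kilobytes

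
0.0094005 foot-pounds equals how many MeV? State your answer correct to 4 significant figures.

1 foot-pound = 8.46235e+12 megaelectronvolts.
0.0094005 × 8.46235e+12 ≈ 7.955e+10 MeV.

7.955e+10 MeV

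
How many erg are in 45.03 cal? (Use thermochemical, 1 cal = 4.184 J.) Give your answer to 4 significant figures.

1.884e+9 ergs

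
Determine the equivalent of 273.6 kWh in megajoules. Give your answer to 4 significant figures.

1 kilowatt-hour = 3.60000 megajoules.
Then 273.6 × 3.60000 ≈ 985.0 MJ.

985.0 MJ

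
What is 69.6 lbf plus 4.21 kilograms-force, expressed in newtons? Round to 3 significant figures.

69.6 lbf = 309.596 N and 4.21 kgf = 41.2860 N.
309.596 + 41.2860 ≈ 351 N.

351 N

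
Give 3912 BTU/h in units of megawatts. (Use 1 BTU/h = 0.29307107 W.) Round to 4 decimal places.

0.0011 MW

1 BTU per hour = 2.93071e-7 MW.
3912 × 2.93071e-7 ≈ 0.0011 MW.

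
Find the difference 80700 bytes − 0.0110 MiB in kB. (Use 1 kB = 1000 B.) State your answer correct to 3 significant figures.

69.2 kB

80700 B = 80.7000 kB and 0.0110 MiB = 11.5343 kB.
80.7000 − 11.5343 ≈ 69.2 kB.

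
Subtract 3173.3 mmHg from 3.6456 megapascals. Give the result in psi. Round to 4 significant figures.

3.6456 MPa = 528.750 psi and 3173.3 mmHg = 61.3614 psi.
528.750 − 61.3614 ≈ 467.4 psi.

467.4 psi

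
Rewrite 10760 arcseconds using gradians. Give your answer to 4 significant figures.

1 arcsec = 0.000308642 grad.
Thus 10760 × 0.000308642 ≈ 3.321 grad.

3.321 gradians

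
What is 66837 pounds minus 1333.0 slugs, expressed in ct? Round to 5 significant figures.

5.4315e+7 carats

66837 lb = 1.515838e+8 ct and 1333.0 slug = 9.726836e+7 ct.
1.515838e+8 − 9.726836e+7 ≈ 5.4315e+7 ct.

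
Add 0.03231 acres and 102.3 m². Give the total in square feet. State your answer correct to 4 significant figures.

2509 ft²

0.03231 acre = 1407.42 ft² and 102.3 m² = 1101.15 ft².
1407.42 + 1101.15 ≈ 2509 ft².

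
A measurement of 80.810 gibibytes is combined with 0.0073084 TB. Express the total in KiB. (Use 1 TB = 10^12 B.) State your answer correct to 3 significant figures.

80.810 GiB = 8.47354e+7 KiB and 0.0073084 TB = 7.13711e+6 KiB.
8.47354e+7 + 7.13711e+6 ≈ 9.19e+7 KiB.

9.19e+7 KiB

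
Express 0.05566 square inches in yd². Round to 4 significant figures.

4.295e-5 yd²

1 square inch = 0.000771605 yd².
So 0.05566 × 0.000771605 ≈ 4.295e-5 yd².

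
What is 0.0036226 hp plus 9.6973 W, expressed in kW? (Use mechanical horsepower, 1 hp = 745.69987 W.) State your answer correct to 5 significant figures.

0.012399 kW

0.0036226 hp = 0.00270137 kW and 9.6973 W = 0.00969730 kW.
0.00270137 + 0.00969730 ≈ 0.012399 kW.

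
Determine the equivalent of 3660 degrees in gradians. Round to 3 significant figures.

4070 gradians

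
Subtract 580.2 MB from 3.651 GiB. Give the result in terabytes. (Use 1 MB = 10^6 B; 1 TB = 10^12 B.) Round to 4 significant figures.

3.651 GiB = 0.00392023 TB and 580.2 MB = 0.000580200 TB.
0.00392023 − 0.000580200 ≈ 0.003340 TB.

0.003340 TB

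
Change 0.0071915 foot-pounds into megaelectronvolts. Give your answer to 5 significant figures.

6.0857e+10 megaelectronvolts

1 foot-pound = 8.46235e+12 MeV.
Thus 0.0071915 × 8.46235e+12 ≈ 6.0857e+10 MeV.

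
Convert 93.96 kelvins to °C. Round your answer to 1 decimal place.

-179.2 °C

K = °C + 273.15.
Applying the formula gives -179.2 °C.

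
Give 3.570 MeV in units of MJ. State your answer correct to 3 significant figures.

1 megaelectronvolt = 1.60218e-19 MJ.
Then 3.570 × 1.60218e-19 ≈ 5.72e-19 MJ.

5.72e-19 MJ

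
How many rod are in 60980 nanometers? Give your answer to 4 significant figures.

1.213 × 10^-5 rods

1 nm = 1.98839 × 10^-10 rods.
Then 60980 × 1.98839 × 10^-10 ≈ 1.213 × 10^-5 rod.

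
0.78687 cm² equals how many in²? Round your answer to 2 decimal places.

0.12 square inches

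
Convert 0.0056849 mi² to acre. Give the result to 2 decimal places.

3.64 acre

1 mi² = 640.000 acre.
0.0056849 × 640.000 ≈ 3.64 acre.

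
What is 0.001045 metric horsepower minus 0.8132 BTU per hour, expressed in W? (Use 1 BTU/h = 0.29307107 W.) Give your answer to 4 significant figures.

0.5303 watts

0.001045 PS = 0.768596 W and 0.8132 BTU/h = 0.238325 W.
0.768596 − 0.238325 ≈ 0.5303 W.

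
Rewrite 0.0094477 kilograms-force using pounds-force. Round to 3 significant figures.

0.0208 pounds-force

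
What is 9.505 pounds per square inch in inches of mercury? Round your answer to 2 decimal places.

1 psi = 2.03602 inches of mercury.
Thus 9.505 × 2.03602 ≈ 19.35 inHg.

19.35 inHg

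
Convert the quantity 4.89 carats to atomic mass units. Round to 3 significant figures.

1 ct = 1.20443e+23 atomic mass units.
Then 4.89 × 1.20443e+23 ≈ 5.89e+23 u.

5.89e+23 u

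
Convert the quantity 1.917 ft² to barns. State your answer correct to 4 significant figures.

1.781 × 10^27 barns

1 ft² = 9.29030 × 10^26 barns.
So 1.917 × 9.29030 × 10^26 ≈ 1.781 × 10^27 barn.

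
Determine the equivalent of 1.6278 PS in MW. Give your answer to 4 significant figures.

0.001197 MW

1 PS = 0.000735499 megawatts.
1.6278 × 0.000735499 ≈ 0.001197 MW.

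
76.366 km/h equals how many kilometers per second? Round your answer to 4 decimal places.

0.0212 km/s

1 kilometer per hour = 0.000277778 km/s.
So 76.366 × 0.000277778 ≈ 0.0212 km/s.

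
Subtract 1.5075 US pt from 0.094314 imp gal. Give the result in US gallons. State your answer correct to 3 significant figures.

-0.0752 US gallons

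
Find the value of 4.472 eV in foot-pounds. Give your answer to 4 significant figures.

5.285 × 10^-19 ft·lbf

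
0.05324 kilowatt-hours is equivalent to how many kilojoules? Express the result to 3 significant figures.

192 kJ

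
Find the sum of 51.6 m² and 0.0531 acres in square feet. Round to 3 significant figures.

51.6 m² = 555.418 ft² and 0.0531 acre = 2313.04 ft².
555.418 + 2313.04 ≈ 2870 ft².

2870 square feet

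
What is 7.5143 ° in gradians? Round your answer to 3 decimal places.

8.349 grad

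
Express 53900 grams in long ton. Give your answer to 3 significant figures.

0.0530 long ton

1 g = 9.84207 × 10^-7 long ton.
Thus 53900 × 9.84207 × 10^-7 ≈ 0.0530 long ton.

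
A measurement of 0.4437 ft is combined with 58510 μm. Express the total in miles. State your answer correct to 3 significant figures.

0.4437 ft = 8.40341 × 10^-5 mi and 58510 μm = 3.63564 × 10^-5 mi.
8.40341 × 10^-5 + 3.63564 × 10^-5 ≈ 0.000120 mi.

0.000120 mi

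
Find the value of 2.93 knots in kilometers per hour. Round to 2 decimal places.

5.43 kilometers per hour

1 kn = 1.85200 km/h.
So 2.93 × 1.85200 ≈ 5.43 km/h.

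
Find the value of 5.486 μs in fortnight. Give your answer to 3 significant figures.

1 microsecond = 8.26720 × 10^-13 fortnights.
So 5.486 × 8.26720 × 10^-13 ≈ 4.54 × 10^-12 fortnight.

4.54 × 10^-12 fortnight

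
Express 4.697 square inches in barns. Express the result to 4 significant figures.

3.030 × 10^25 barn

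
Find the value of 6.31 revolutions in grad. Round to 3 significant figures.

2520 grad

1 rev = 400.000 grad.
Then 6.31 × 400.000 ≈ 2520 grad.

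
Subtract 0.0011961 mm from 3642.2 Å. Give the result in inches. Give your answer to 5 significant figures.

-3.2751 × 10^-5 in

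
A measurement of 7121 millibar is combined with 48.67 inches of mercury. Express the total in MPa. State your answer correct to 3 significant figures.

0.877 MPa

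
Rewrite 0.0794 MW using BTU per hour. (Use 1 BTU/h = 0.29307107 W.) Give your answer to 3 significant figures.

1 MW = 3.41214 × 10^6 BTU/h.
0.0794 × 3.41214 × 10^6 ≈ 271000 BTU/h.

271000 BTU per hour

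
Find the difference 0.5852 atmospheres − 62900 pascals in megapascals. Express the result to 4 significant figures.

-0.003605 MPa

0.5852 atm = 0.0592954 MPa and 62900 Pa = 0.0629000 MPa.
0.0592954 − 0.0629000 ≈ -0.003605 MPa.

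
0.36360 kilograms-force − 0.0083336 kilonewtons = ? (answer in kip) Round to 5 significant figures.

0.36360 kgf = 0.000801601 kip and 0.0083336 kN = 0.00187347 kip.
0.000801601 − 0.00187347 ≈ -0.0010719 kip.

-0.0010719 kip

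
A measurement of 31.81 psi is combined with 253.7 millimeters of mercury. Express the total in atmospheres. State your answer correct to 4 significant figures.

2.498 atm

31.81 psi = 2.16454 atm and 253.7 mmHg = 0.333816 atm.
2.16454 + 0.333816 ≈ 2.498 atm.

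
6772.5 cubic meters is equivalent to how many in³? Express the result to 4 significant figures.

4.133 × 10^8 in³

1 m³ = 61023.7 in³.
Thus 6772.5 × 61023.7 ≈ 4.133 × 10^8 in³.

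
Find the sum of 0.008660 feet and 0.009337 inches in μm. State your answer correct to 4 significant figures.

2877 micrometers

0.008660 ft = 2639.57 μm and 0.009337 in = 237.160 μm.
2639.57 + 237.160 ≈ 2877 μm.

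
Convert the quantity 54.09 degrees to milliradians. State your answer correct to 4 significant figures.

1 degree = 17.4533 mrad.
Thus 54.09 × 17.4533 ≈ 944.0 mrad.

944.0 milliradians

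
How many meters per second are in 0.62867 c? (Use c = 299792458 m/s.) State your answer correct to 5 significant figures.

1.8847e+8 meters per second

1 c = 2.99792e+8 m/s.
Then 0.62867 × 2.99792e+8 ≈ 1.8847e+8 m/s.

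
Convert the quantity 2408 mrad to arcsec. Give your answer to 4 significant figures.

1 milliradian = 206.265 arcsec.
Thus 2408 × 206.265 ≈ 496700 arcsec.

496700 arcseconds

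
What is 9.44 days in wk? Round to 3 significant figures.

1.35 wk

1 day = 0.142857 wk.
So 9.44 × 0.142857 ≈ 1.35 wk.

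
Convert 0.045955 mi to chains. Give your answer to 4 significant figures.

1 mi = 80.0000 chains.
0.045955 × 80.0000 ≈ 3.676 chain.

3.676 chain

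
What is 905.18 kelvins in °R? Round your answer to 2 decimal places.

°R = K × 9/5.
Applying the formula gives 1629.32 °R.

1629.32 degrees Rankine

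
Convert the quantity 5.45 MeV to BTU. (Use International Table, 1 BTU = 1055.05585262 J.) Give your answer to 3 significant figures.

1 MeV = 1.51857e-16 British thermal units.
Then 5.45 × 1.51857e-16 ≈ 8.28e-16 BTU.

8.28e-16 BTU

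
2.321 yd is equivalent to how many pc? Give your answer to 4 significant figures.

1 yard = 2.96337 × 10^-17 pc.
So 2.321 × 2.96337 × 10^-17 ≈ 6.878 × 10^-17 pc.

6.878 × 10^-17 pc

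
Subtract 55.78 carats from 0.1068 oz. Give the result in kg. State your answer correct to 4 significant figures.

0.1068 oz = 0.00302773 kg and 55.78 ct = 0.0111560 kg.
0.00302773 − 0.0111560 ≈ -0.008128 kg.

-0.008128 kg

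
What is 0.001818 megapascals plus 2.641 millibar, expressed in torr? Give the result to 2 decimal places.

0.001818 MPa = 13.6361 torr and 2.641 mbar = 1.98091 torr.
13.6361 + 1.98091 ≈ 15.62 torr.

15.62 torr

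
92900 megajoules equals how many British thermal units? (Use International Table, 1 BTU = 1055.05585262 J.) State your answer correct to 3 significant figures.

8.81 × 10^7 British thermal units

1 MJ = 947.817 British thermal units.
92900 × 947.817 ≈ 8.81 × 10^7 BTU.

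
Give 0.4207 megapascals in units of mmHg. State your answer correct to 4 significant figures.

1 megapascal = 7500.62 millimeters of mercury.
0.4207 × 7500.62 ≈ 3156 mmHg.

3156 mmHg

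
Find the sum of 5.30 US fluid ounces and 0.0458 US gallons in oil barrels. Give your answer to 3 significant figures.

0.00208 oil barrels

5.30 US fl oz = 0.000985863 bbl and 0.0458 US gal = 0.00109048 bbl.
0.000985863 + 0.00109048 ≈ 0.00208 bbl.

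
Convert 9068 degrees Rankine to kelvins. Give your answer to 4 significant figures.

5038 K

°R = K × 9/5.
Applying the formula gives 5038 K.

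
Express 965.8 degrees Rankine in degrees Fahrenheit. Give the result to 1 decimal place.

506.1 °F

°R = °F + 459.67.
Applying the formula gives 506.1 °F.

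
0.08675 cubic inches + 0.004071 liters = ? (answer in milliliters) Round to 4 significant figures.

0.08675 in³ = 1.42158 mL and 0.004071 L = 4.07100 mL.
1.42158 + 4.07100 ≈ 5.493 mL.

5.493 milliliters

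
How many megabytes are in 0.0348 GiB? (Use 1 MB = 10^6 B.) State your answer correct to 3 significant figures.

37.4 megabytes

1 GiB = 1073.74 megabytes.
So 0.0348 × 1073.74 ≈ 37.4 MB.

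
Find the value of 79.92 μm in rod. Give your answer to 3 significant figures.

1.59 × 10^-5 rod

1 micrometer = 1.98839 × 10^-7 rod.
So 79.92 × 1.98839 × 10^-7 ≈ 1.59 × 10^-5 rod.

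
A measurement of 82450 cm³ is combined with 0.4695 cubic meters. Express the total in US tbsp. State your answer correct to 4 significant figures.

37330 US tablespoons

82450 cm³ = 5575.93 US tbsp and 0.4695 m³ = 31751.4 US tbsp.
5575.93 + 31751.4 ≈ 37330 US tbsp.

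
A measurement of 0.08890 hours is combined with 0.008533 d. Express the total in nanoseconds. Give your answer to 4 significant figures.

0.08890 h = 3.20040 × 10^11 ns and 0.008533 d = 7.37251 × 10^11 ns.
3.20040 × 10^11 + 7.37251 × 10^11 ≈ 1.057 × 10^12 ns.

1.057 × 10^12 nanoseconds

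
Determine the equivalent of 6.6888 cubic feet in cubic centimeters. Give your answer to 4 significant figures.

189400 cm³

1 ft³ = 28316.8 cubic centimeters.
6.6888 × 28316.8 ≈ 189400 cm³.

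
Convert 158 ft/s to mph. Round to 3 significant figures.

108 mph

1 ft/s = 0.681818 mph.
So 158 × 0.681818 ≈ 108 mph.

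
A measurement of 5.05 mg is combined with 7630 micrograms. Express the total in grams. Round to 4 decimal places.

0.0127 g

5.05 mg = 0.00505000 g and 7630 μg = 0.00763000 g.
0.00505000 + 0.00763000 ≈ 0.0127 g.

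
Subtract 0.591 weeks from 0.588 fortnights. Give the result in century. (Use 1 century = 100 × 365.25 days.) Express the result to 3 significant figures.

0.588 fortnight = 0.000225380 century and 0.591 wk = 0.000113265 century.
0.000225380 − 0.000113265 ≈ 0.000112 century.

0.000112 centuries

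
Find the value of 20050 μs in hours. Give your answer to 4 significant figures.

1 microsecond = 2.77778 × 10^-10 h.
Then 20050 × 2.77778 × 10^-10 ≈ 5.569 × 10^-6 h.

5.569 × 10^-6 hours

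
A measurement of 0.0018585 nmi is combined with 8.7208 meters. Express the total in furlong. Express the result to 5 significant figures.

0.0018585 nmi = 0.0171098 furlong and 8.7208 m = 0.0433508 furlong.
0.0171098 + 0.0433508 ≈ 0.060461 furlong.

0.060461 furlong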